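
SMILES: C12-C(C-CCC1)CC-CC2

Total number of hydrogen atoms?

18

Hydrogens are implicit in SMILES; fill each atom to its normal valence:
  8 × C: 2 H each → 16
  2 × C: 1 H each → 2
  Total hydrogens = 18.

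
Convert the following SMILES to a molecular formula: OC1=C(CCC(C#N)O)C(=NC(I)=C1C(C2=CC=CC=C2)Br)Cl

Heavy atoms from the SMILES: 1 Br, 16 C, 1 Cl, 1 I, 2 N, 2 O.
Implicit hydrogens by atom environment:
  6 × C (aromatic): no H
  5 × C (aromatic): 1 H each → 5
  2 × C: 2 H each → 4
  2 × C: 1 H each → 2
  2 × O: 1 H each → 2
  1 × Br: no H
  1 × C: no H
  1 × Cl: no H
  1 × I: no H
  1 × N (aromatic): no H
  1 × N: no H
  Total hydrogens = 13.
Molecular formula: C16H13BrClIN2O2

C16H13BrClIN2O2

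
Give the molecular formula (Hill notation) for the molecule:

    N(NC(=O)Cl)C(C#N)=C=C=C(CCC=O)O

C9H8ClN3O3

Heavy atoms from the SMILES: 9 C, 1 Cl, 3 N, 3 O.
Implicit hydrogens by atom environment:
  6 × C: no H
  2 × C: 2 H each → 4
  2 × N: 1 H each → 2
  2 × O: no H
  1 × C: 1 H
  1 × Cl: no H
  1 × N: no H
  1 × O: 1 H
  Total hydrogens = 8.
Molecular formula: C9H8ClN3O3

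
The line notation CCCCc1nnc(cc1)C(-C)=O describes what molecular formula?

C10H14N2O

Heavy atoms from the SMILES: 10 C, 2 N, 1 O.
Implicit hydrogens by atom environment:
  3 × C: 2 H each → 6
  2 × C: 3 H each → 6
  2 × C (aromatic): 1 H each → 2
  2 × C (aromatic): no H
  2 × N (aromatic): no H
  1 × C: no H
  1 × O: no H
  Total hydrogens = 14.
Molecular formula: C10H14N2O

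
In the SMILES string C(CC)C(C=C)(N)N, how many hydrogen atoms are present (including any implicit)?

14

Hydrogens are implicit in SMILES; fill each atom to its normal valence:
  3 × C: 2 H each → 6
  2 × N: 2 H each → 4
  1 × C: 3 H
  1 × C: 1 H
  1 × C: no H
  Total hydrogens = 14.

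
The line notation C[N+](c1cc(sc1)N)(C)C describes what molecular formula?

C7H13N2S+

Heavy atoms from the SMILES: 7 C, 2 N, 1 S.
Implicit hydrogens by atom environment:
  3 × C: 3 H each → 9
  2 × C (aromatic): 1 H each → 2
  2 × C (aromatic): no H
  1 × N: 2 H
  1 × N (charge +1): no H
  1 × S (aromatic): no H
  Total hydrogens = 13.
Net charge +1.
Molecular formula: C7H13N2S+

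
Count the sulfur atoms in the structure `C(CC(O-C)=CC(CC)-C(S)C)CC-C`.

The symbol for sulfur appears 1 time in the SMILES.

1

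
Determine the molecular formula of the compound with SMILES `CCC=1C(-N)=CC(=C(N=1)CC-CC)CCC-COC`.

Heavy atoms from the SMILES: 16 C, 2 N, 1 O.
Implicit hydrogens by atom environment:
  8 × C: 2 H each → 16
  4 × C (aromatic): no H
  3 × C: 3 H each → 9
  1 × C (aromatic): 1 H
  1 × N: 2 H
  1 × N (aromatic): no H
  1 × O: no H
  Total hydrogens = 28.
Molecular formula: C16H28N2O

C16H28N2O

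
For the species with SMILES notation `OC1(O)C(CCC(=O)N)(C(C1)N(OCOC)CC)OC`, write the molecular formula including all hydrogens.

C12H24N2O6

Heavy atoms from the SMILES: 12 C, 2 N, 6 O.
Implicit hydrogens by atom environment:
  5 × C: 2 H each → 10
  4 × O: no H
  3 × C: 3 H each → 9
  3 × C: no H
  2 × O: 1 H each → 2
  1 × C: 1 H
  1 × N: 2 H
  1 × N: no H
  Total hydrogens = 24.
Molecular formula: C12H24N2O6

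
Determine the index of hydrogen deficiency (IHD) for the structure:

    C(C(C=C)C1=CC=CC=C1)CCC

Molecular formula from the SMILES: C13H18.
DoU = (2C + 2 + N − H − X)/2 = (2·13 + 2 + 0 − 18 − 0)/2 = 10/2 = 5.
(Structurally: 1 ring(s) + 4 π bond(s) = 5.)

5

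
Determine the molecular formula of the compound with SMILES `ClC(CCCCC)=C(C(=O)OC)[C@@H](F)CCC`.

Heavy atoms from the SMILES: 13 C, 1 Cl, 1 F, 2 O.
Implicit hydrogens by atom environment:
  6 × C: 2 H each → 12
  3 × C: 3 H each → 9
  3 × C: no H
  2 × O: no H
  1 × C: 1 H
  1 × Cl: no H
  1 × F: no H
  Total hydrogens = 22.
Molecular formula: C13H22ClFO2

C13H22ClFO2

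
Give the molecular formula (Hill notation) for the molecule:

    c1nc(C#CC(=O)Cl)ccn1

Heavy atoms from the SMILES: 7 C, 1 Cl, 2 N, 1 O.
Implicit hydrogens by atom environment:
  3 × C (aromatic): 1 H each → 3
  3 × C: no H
  2 × N (aromatic): no H
  1 × C (aromatic): no H
  1 × Cl: no H
  1 × O: no H
  Total hydrogens = 3.
Molecular formula: C7H3ClN2O

C7H3ClN2O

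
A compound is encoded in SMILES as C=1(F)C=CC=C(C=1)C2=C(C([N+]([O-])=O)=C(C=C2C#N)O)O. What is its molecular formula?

C13H7FN2O4

Heavy atoms from the SMILES: 13 C, 1 F, 2 N, 4 O.
Implicit hydrogens by atom environment:
  7 × C (aromatic): no H
  5 × C (aromatic): 1 H each → 5
  2 × O: 1 H each → 2
  1 × C: no H
  1 × F: no H
  1 × N: no H
  1 × N (charge +1): no H
  1 × O: no H
  1 × O (charge -1): no H
  Total hydrogens = 7.
Molecular formula: C13H7FN2O4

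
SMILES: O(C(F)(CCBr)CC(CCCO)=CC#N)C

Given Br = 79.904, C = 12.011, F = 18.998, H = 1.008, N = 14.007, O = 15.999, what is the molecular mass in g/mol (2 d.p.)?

Molecular formula: C11H17BrFNO2.
M = 1×79.904 + 11×12.011 + 1×18.998 + 17×1.008 + 1×14.007 + 2×15.999 = 294.16 g/mol.

294.16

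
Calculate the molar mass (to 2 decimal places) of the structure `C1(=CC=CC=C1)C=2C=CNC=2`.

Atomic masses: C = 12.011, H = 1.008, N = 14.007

Molecular formula: C10H9N.
M = 10×12.011 + 9×1.008 + 1×14.007 = 143.19 g/mol.

143.19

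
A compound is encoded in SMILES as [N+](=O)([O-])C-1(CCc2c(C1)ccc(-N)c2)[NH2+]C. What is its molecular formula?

Heavy atoms from the SMILES: 11 C, 3 N, 2 O.
Implicit hydrogens by atom environment:
  3 × C: 2 H each → 6
  3 × C (aromatic): 1 H each → 3
  3 × C (aromatic): no H
  1 × C: 3 H
  1 × C: no H
  1 × N: 2 H
  1 × N (charge +1): 2 H
  1 × N (charge +1): no H
  1 × O: no H
  1 × O (charge -1): no H
  Total hydrogens = 16.
Net charge +1.
Molecular formula: C11H16N3O2+

C11H16N3O2+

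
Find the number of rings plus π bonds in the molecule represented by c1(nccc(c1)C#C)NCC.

6

Molecular formula from the SMILES: C9H10N2.
DoU = (2C + 2 + N − H − X)/2 = (2·9 + 2 + 2 − 10 − 0)/2 = 12/2 = 6.
(Structurally: 1 ring(s) + 5 π bond(s) = 6.)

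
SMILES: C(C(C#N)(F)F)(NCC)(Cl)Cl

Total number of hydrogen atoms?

6

Hydrogens are implicit in SMILES; fill each atom to its normal valence:
  3 × C: no H
  2 × Cl: no H
  2 × F: no H
  1 × C: 3 H
  1 × C: 2 H
  1 × N: 1 H
  1 × N: no H
  Total hydrogens = 6.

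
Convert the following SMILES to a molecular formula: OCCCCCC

Heavy atoms from the SMILES: 6 C, 1 O.
Implicit hydrogens by atom environment:
  5 × C: 2 H each → 10
  1 × C: 3 H
  1 × O: 1 H
  Total hydrogens = 14.
Molecular formula: C6H14O

C6H14O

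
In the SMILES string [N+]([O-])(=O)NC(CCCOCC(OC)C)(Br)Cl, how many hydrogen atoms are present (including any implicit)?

16

Hydrogens are implicit in SMILES; fill each atom to its normal valence:
  4 × C: 2 H each → 8
  3 × O: no H
  2 × C: 3 H each → 6
  1 × Br: no H
  1 × C: 1 H
  1 × C: no H
  1 × Cl: no H
  1 × N: 1 H
  1 × N (charge +1): no H
  1 × O (charge -1): no H
  Total hydrogens = 16.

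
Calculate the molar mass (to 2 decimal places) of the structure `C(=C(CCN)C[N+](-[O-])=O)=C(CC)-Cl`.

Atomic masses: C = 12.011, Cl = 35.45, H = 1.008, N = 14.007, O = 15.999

204.65

Molecular formula: C8H13ClN2O2.
M = 8×12.011 + 1×35.45 + 13×1.008 + 2×14.007 + 2×15.999 = 204.65 g/mol.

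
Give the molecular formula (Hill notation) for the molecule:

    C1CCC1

Heavy atoms from the SMILES: 4 C.
Implicit hydrogens by atom environment:
  4 × C: 2 H each → 8
  Total hydrogens = 8.
Molecular formula: C4H8

C4H8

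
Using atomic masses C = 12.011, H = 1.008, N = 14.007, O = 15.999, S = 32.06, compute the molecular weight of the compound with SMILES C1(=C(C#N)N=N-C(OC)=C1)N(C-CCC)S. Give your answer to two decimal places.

238.31

Molecular formula: C10H14N4OS.
M = 10×12.011 + 14×1.008 + 4×14.007 + 1×15.999 + 1×32.06 = 238.31 g/mol.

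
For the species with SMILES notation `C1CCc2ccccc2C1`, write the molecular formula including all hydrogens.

Heavy atoms from the SMILES: 10 C.
Implicit hydrogens by atom environment:
  4 × C: 2 H each → 8
  4 × C (aromatic): 1 H each → 4
  2 × C (aromatic): no H
  Total hydrogens = 12.
Molecular formula: C10H12

C10H12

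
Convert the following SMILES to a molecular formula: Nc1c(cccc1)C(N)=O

C7H8N2O

Heavy atoms from the SMILES: 7 C, 2 N, 1 O.
Implicit hydrogens by atom environment:
  4 × C (aromatic): 1 H each → 4
  2 × C (aromatic): no H
  2 × N: 2 H each → 4
  1 × C: no H
  1 × O: no H
  Total hydrogens = 8.
Molecular formula: C7H8N2O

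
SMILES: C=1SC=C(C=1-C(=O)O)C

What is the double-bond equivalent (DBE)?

4

Molecular formula from the SMILES: C6H6O2S.
DoU = (2C + 2 + N − H − X)/2 = (2·6 + 2 + 0 − 6 − 0)/2 = 8/2 = 4.
(Structurally: 1 ring(s) + 3 π bond(s) = 4.)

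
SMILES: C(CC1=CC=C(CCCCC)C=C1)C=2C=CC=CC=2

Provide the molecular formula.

Heavy atoms from the SMILES: 19 C.
Implicit hydrogens by atom environment:
  9 × C (aromatic): 1 H each → 9
  6 × C: 2 H each → 12
  3 × C (aromatic): no H
  1 × C: 3 H
  Total hydrogens = 24.
Molecular formula: C19H24

C19H24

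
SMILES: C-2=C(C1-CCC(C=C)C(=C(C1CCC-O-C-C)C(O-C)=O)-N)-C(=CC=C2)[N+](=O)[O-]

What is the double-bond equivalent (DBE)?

9

Molecular formula from the SMILES: C22H30N2O5.
DoU = (2C + 2 + N − H − X)/2 = (2·22 + 2 + 2 − 30 − 0)/2 = 18/2 = 9.
(Structurally: 2 ring(s) + 7 π bond(s) = 9.)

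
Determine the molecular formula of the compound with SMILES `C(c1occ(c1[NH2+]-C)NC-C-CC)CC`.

C12H23N2O+

Heavy atoms from the SMILES: 12 C, 2 N, 1 O.
Implicit hydrogens by atom environment:
  5 × C: 2 H each → 10
  3 × C: 3 H each → 9
  3 × C (aromatic): no H
  1 × C (aromatic): 1 H
  1 × N (charge +1): 2 H
  1 × N: 1 H
  1 × O (aromatic): no H
  Total hydrogens = 23.
Net charge +1.
Molecular formula: C12H23N2O+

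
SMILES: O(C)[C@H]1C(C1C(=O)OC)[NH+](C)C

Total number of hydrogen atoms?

Hydrogens are implicit in SMILES; fill each atom to its normal valence:
  4 × C: 3 H each → 12
  3 × C: 1 H each → 3
  3 × O: no H
  1 × C: no H
  1 × N (charge +1): 1 H
  Total hydrogens = 16.

16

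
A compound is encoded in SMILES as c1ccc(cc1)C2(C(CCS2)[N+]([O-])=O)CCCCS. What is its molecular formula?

C14H19NO2S2

Heavy atoms from the SMILES: 14 C, 1 N, 2 O, 2 S.
Implicit hydrogens by atom environment:
  6 × C: 2 H each → 12
  5 × C (aromatic): 1 H each → 5
  1 × C: 1 H
  1 × C: no H
  1 × C (aromatic): no H
  1 × N (charge +1): no H
  1 × O: no H
  1 × O (charge -1): no H
  1 × S: 1 H
  1 × S: no H
  Total hydrogens = 19.
Molecular formula: C14H19NO2S2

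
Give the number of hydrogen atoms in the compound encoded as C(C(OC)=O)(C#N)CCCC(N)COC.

18

Hydrogens are implicit in SMILES; fill each atom to its normal valence:
  4 × C: 2 H each → 8
  3 × O: no H
  2 × C: 3 H each → 6
  2 × C: 1 H each → 2
  2 × C: no H
  1 × N: 2 H
  1 × N: no H
  Total hydrogens = 18.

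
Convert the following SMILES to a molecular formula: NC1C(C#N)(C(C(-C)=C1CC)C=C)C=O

Heavy atoms from the SMILES: 12 C, 2 N, 1 O.
Implicit hydrogens by atom environment:
  4 × C: 1 H each → 4
  4 × C: no H
  2 × C: 3 H each → 6
  2 × C: 2 H each → 4
  1 × N: 2 H
  1 × N: no H
  1 × O: no H
  Total hydrogens = 16.
Molecular formula: C12H16N2O

C12H16N2O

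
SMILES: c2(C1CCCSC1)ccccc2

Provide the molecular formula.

Heavy atoms from the SMILES: 11 C, 1 S.
Implicit hydrogens by atom environment:
  5 × C (aromatic): 1 H each → 5
  4 × C: 2 H each → 8
  1 × C: 1 H
  1 × C (aromatic): no H
  1 × S: no H
  Total hydrogens = 14.
Molecular formula: C11H14S

C11H14S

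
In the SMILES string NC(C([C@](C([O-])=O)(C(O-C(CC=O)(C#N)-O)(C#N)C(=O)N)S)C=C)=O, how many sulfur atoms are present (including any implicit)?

1

The symbol for sulfur appears 1 time in the SMILES.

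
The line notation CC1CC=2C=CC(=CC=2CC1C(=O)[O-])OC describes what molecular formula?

Heavy atoms from the SMILES: 13 C, 3 O.
Implicit hydrogens by atom environment:
  3 × C (aromatic): 1 H each → 3
  3 × C (aromatic): no H
  2 × C: 3 H each → 6
  2 × C: 2 H each → 4
  2 × C: 1 H each → 2
  2 × O: no H
  1 × C: no H
  1 × O (charge -1): no H
  Total hydrogens = 15.
Net charge -1.
Molecular formula: C13H15O3-

C13H15O3-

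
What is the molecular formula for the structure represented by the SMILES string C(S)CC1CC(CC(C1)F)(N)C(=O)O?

C9H16FNO2S

Heavy atoms from the SMILES: 9 C, 1 F, 1 N, 2 O, 1 S.
Implicit hydrogens by atom environment:
  5 × C: 2 H each → 10
  2 × C: 1 H each → 2
  2 × C: no H
  1 × F: no H
  1 × N: 2 H
  1 × O: 1 H
  1 × O: no H
  1 × S: 1 H
  Total hydrogens = 16.
Molecular formula: C9H16FNO2S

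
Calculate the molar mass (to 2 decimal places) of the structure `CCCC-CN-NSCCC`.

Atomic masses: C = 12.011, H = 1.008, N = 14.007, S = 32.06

176.32

Molecular formula: C8H20N2S.
M = 8×12.011 + 20×1.008 + 2×14.007 + 1×32.06 = 176.32 g/mol.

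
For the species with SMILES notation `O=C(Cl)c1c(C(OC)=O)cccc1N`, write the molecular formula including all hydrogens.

Heavy atoms from the SMILES: 9 C, 1 Cl, 1 N, 3 O.
Implicit hydrogens by atom environment:
  3 × C (aromatic): 1 H each → 3
  3 × C (aromatic): no H
  3 × O: no H
  2 × C: no H
  1 × C: 3 H
  1 × Cl: no H
  1 × N: 2 H
  Total hydrogens = 8.
Molecular formula: C9H8ClNO3

C9H8ClNO3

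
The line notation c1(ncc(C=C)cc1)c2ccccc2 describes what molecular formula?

C13H11N

Heavy atoms from the SMILES: 13 C, 1 N.
Implicit hydrogens by atom environment:
  8 × C (aromatic): 1 H each → 8
  3 × C (aromatic): no H
  1 × C: 2 H
  1 × C: 1 H
  1 × N (aromatic): no H
  Total hydrogens = 11.
Molecular formula: C13H11N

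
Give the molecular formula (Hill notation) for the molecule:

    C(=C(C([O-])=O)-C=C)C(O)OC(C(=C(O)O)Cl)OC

Heavy atoms from the SMILES: 10 C, 1 Cl, 7 O.
Implicit hydrogens by atom environment:
  4 × C: 1 H each → 4
  4 × C: no H
  3 × O: 1 H each → 3
  3 × O: no H
  1 × C: 3 H
  1 × C: 2 H
  1 × Cl: no H
  1 × O (charge -1): no H
  Total hydrogens = 12.
Net charge -1.
Molecular formula: C10H12ClO7-

C10H12ClO7-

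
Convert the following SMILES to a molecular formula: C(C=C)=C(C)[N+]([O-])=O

Heavy atoms from the SMILES: 5 C, 1 N, 2 O.
Implicit hydrogens by atom environment:
  2 × C: 1 H each → 2
  1 × C: 3 H
  1 × C: 2 H
  1 × C: no H
  1 × N (charge +1): no H
  1 × O: no H
  1 × O (charge -1): no H
  Total hydrogens = 7.
Molecular formula: C5H7NO2

C5H7NO2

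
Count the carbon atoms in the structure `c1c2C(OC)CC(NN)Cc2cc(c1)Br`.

11

The symbol for carbon appears 11 times in the SMILES. Lowercase c denotes aromatic carbon and counts toward C.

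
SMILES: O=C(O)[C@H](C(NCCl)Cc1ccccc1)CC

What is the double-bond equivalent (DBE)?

5

Molecular formula from the SMILES: C13H18ClNO2.
DoU = (2C + 2 + N − H − X)/2 = (2·13 + 2 + 1 − 18 − 1)/2 = 10/2 = 5.
(Structurally: 1 ring(s) + 4 π bond(s) = 5.)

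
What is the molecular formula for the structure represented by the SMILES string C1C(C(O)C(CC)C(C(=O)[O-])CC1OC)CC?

Heavy atoms from the SMILES: 13 C, 4 O.
Implicit hydrogens by atom environment:
  5 × C: 1 H each → 5
  4 × C: 2 H each → 8
  3 × C: 3 H each → 9
  2 × O: no H
  1 × C: no H
  1 × O: 1 H
  1 × O (charge -1): no H
  Total hydrogens = 23.
Net charge -1.
Molecular formula: C13H23O4-

C13H23O4-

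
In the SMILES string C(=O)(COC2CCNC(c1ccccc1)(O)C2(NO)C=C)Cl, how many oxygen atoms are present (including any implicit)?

The symbol for oxygen appears 4 times in the SMILES.

4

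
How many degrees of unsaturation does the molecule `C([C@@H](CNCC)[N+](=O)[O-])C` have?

Molecular formula from the SMILES: C6H14N2O2.
DoU = (2C + 2 + N − H − X)/2 = (2·6 + 2 + 2 − 14 − 0)/2 = 2/2 = 1.
(Structurally: 0 ring(s) + 1 π bond(s) = 1.)

1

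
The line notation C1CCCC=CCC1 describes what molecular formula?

C8H14

Heavy atoms from the SMILES: 8 C.
Implicit hydrogens by atom environment:
  6 × C: 2 H each → 12
  2 × C: 1 H each → 2
  Total hydrogens = 14.
Molecular formula: C8H14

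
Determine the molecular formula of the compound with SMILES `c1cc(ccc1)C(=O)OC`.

Heavy atoms from the SMILES: 8 C, 2 O.
Implicit hydrogens by atom environment:
  5 × C (aromatic): 1 H each → 5
  2 × O: no H
  1 × C: 3 H
  1 × C (aromatic): no H
  1 × C: no H
  Total hydrogens = 8.
Molecular formula: C8H8O2

C8H8O2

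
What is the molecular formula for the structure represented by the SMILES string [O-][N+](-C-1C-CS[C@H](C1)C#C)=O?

Heavy atoms from the SMILES: 7 C, 1 N, 2 O, 1 S.
Implicit hydrogens by atom environment:
  3 × C: 2 H each → 6
  3 × C: 1 H each → 3
  1 × C: no H
  1 × N (charge +1): no H
  1 × O: no H
  1 × O (charge -1): no H
  1 × S: no H
  Total hydrogens = 9.
Molecular formula: C7H9NO2S

C7H9NO2S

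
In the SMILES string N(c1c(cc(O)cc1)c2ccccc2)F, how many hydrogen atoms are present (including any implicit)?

Hydrogens are implicit in SMILES; fill each atom to its normal valence:
  8 × C (aromatic): 1 H each → 8
  4 × C (aromatic): no H
  1 × F: no H
  1 × N: 1 H
  1 × O: 1 H
  Total hydrogens = 10.

10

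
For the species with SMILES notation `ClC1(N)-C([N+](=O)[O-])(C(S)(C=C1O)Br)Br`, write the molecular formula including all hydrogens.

C5H5Br2ClN2O3S

Heavy atoms from the SMILES: 2 Br, 5 C, 1 Cl, 2 N, 3 O, 1 S.
Implicit hydrogens by atom environment:
  4 × C: no H
  2 × Br: no H
  1 × C: 1 H
  1 × Cl: no H
  1 × N: 2 H
  1 × N (charge +1): no H
  1 × O: 1 H
  1 × O: no H
  1 × O (charge -1): no H
  1 × S: 1 H
  Total hydrogens = 5.
Molecular formula: C5H5Br2ClN2O3S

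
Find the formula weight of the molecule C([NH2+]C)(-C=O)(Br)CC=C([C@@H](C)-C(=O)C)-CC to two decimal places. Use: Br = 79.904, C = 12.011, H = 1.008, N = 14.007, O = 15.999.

Molecular formula: C12H21BrNO2+.
M = 1×79.904 + 12×12.011 + 21×1.008 + 1×14.007 + 2×15.999 = 291.21 g/mol.

291.21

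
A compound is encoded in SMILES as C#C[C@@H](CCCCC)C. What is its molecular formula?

C9H16

Heavy atoms from the SMILES: 9 C.
Implicit hydrogens by atom environment:
  4 × C: 2 H each → 8
  2 × C: 3 H each → 6
  2 × C: 1 H each → 2
  1 × C: no H
  Total hydrogens = 16.
Molecular formula: C9H16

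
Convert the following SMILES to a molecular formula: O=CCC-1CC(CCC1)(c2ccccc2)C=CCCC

C19H26O

Heavy atoms from the SMILES: 19 C, 1 O.
Implicit hydrogens by atom environment:
  7 × C: 2 H each → 14
  5 × C (aromatic): 1 H each → 5
  4 × C: 1 H each → 4
  1 × C: 3 H
  1 × C: no H
  1 × C (aromatic): no H
  1 × O: no H
  Total hydrogens = 26.
Molecular formula: C19H26O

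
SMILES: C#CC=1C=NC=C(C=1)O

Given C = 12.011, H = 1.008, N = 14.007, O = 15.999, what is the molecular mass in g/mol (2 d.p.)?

119.12

Molecular formula: C7H5NO.
M = 7×12.011 + 5×1.008 + 1×14.007 + 1×15.999 = 119.12 g/mol.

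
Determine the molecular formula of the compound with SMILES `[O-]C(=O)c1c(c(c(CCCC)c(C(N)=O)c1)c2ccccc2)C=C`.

C20H20NO3-

Heavy atoms from the SMILES: 20 C, 1 N, 3 O.
Implicit hydrogens by atom environment:
  6 × C (aromatic): 1 H each → 6
  6 × C (aromatic): no H
  4 × C: 2 H each → 8
  2 × C: no H
  2 × O: no H
  1 × C: 3 H
  1 × C: 1 H
  1 × N: 2 H
  1 × O (charge -1): no H
  Total hydrogens = 20.
Net charge -1.
Molecular formula: C20H20NO3-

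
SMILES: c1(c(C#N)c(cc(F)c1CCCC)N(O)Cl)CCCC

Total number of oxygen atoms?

The symbol for oxygen appears 1 time in the SMILES.

1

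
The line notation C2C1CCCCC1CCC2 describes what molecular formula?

C10H18

Heavy atoms from the SMILES: 10 C.
Implicit hydrogens by atom environment:
  8 × C: 2 H each → 16
  2 × C: 1 H each → 2
  Total hydrogens = 18.
Molecular formula: C10H18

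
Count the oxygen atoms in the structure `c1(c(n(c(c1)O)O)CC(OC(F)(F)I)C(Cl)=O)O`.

5

The symbol for oxygen appears 5 times in the SMILES.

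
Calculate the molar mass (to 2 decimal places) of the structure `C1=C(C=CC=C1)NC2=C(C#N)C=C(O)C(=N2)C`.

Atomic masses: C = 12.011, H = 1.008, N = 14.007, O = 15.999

Molecular formula: C13H11N3O.
M = 13×12.011 + 11×1.008 + 3×14.007 + 1×15.999 = 225.25 g/mol.

225.25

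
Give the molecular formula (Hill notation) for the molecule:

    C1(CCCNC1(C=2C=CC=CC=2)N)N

Heavy atoms from the SMILES: 11 C, 3 N.
Implicit hydrogens by atom environment:
  5 × C (aromatic): 1 H each → 5
  3 × C: 2 H each → 6
  2 × N: 2 H each → 4
  1 × C: 1 H
  1 × C: no H
  1 × C (aromatic): no H
  1 × N: 1 H
  Total hydrogens = 17.
Molecular formula: C11H17N3

C11H17N3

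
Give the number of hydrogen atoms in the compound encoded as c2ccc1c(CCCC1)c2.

12

Hydrogens are implicit in SMILES; fill each atom to its normal valence:
  4 × C: 2 H each → 8
  4 × C (aromatic): 1 H each → 4
  2 × C (aromatic): no H
  Total hydrogens = 12.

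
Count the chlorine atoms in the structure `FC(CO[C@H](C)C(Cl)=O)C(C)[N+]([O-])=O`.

The symbol for chlorine appears 1 time in the SMILES.

1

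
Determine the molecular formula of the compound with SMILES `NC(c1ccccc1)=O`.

Heavy atoms from the SMILES: 7 C, 1 N, 1 O.
Implicit hydrogens by atom environment:
  5 × C (aromatic): 1 H each → 5
  1 × C (aromatic): no H
  1 × C: no H
  1 × N: 2 H
  1 × O: no H
  Total hydrogens = 7.
Molecular formula: C7H7NO

C7H7NO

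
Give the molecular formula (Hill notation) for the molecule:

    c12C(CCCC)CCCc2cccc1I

C14H19I

Heavy atoms from the SMILES: 14 C, 1 I.
Implicit hydrogens by atom environment:
  6 × C: 2 H each → 12
  3 × C (aromatic): 1 H each → 3
  3 × C (aromatic): no H
  1 × C: 3 H
  1 × C: 1 H
  1 × I: no H
  Total hydrogens = 19.
Molecular formula: C14H19I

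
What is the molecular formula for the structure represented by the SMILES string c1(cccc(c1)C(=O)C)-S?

C8H8OS

Heavy atoms from the SMILES: 8 C, 1 O, 1 S.
Implicit hydrogens by atom environment:
  4 × C (aromatic): 1 H each → 4
  2 × C (aromatic): no H
  1 × C: 3 H
  1 × C: no H
  1 × O: no H
  1 × S: 1 H
  Total hydrogens = 8.
Molecular formula: C8H8OS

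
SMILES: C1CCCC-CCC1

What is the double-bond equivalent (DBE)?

1

Molecular formula from the SMILES: C8H16.
DoU = (2C + 2 + N − H − X)/2 = (2·8 + 2 + 0 − 16 − 0)/2 = 2/2 = 1.
(Structurally: 1 ring(s) + 0 π bond(s) = 1.)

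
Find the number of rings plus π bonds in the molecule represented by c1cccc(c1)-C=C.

5

Molecular formula from the SMILES: C8H8.
DoU = (2C + 2 + N − H − X)/2 = (2·8 + 2 + 0 − 8 − 0)/2 = 10/2 = 5.
(Structurally: 1 ring(s) + 4 π bond(s) = 5.)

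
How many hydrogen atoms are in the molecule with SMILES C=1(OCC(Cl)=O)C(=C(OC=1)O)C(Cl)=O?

Hydrogens are implicit in SMILES; fill each atom to its normal valence:
  3 × C (aromatic): no H
  3 × O: no H
  2 × C: no H
  2 × Cl: no H
  1 × C: 2 H
  1 × C (aromatic): 1 H
  1 × O: 1 H
  1 × O (aromatic): no H
  Total hydrogens = 4.

4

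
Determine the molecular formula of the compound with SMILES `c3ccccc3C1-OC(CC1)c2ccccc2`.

Heavy atoms from the SMILES: 16 C, 1 O.
Implicit hydrogens by atom environment:
  10 × C (aromatic): 1 H each → 10
  2 × C: 2 H each → 4
  2 × C: 1 H each → 2
  2 × C (aromatic): no H
  1 × O: no H
  Total hydrogens = 16.
Molecular formula: C16H16O

C16H16O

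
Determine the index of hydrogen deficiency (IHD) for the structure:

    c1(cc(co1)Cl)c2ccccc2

7

Molecular formula from the SMILES: C10H7ClO.
DoU = (2C + 2 + N − H − X)/2 = (2·10 + 2 + 0 − 7 − 1)/2 = 14/2 = 7.
(Structurally: 2 ring(s) + 5 π bond(s) = 7.)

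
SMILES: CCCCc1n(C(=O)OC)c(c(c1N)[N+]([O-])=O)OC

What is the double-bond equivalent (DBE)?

5

Molecular formula from the SMILES: C11H17N3O5.
DoU = (2C + 2 + N − H − X)/2 = (2·11 + 2 + 3 − 17 − 0)/2 = 10/2 = 5.
(Structurally: 1 ring(s) + 4 π bond(s) = 5.)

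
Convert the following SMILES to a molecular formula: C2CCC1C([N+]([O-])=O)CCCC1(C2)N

Heavy atoms from the SMILES: 10 C, 2 N, 2 O.
Implicit hydrogens by atom environment:
  7 × C: 2 H each → 14
  2 × C: 1 H each → 2
  1 × C: no H
  1 × N: 2 H
  1 × N (charge +1): no H
  1 × O: no H
  1 × O (charge -1): no H
  Total hydrogens = 18.
Molecular formula: C10H18N2O2

C10H18N2O2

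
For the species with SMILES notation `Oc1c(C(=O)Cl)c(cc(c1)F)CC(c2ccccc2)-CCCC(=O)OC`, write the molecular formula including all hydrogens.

Heavy atoms from the SMILES: 20 C, 1 Cl, 1 F, 4 O.
Implicit hydrogens by atom environment:
  7 × C (aromatic): 1 H each → 7
  5 × C (aromatic): no H
  4 × C: 2 H each → 8
  3 × O: no H
  2 × C: no H
  1 × C: 3 H
  1 × C: 1 H
  1 × Cl: no H
  1 × F: no H
  1 × O: 1 H
  Total hydrogens = 20.
Molecular formula: C20H20ClFO4

C20H20ClFO4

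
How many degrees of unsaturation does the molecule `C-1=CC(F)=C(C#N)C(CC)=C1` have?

Molecular formula from the SMILES: C9H8FN.
DoU = (2C + 2 + N − H − X)/2 = (2·9 + 2 + 1 − 8 − 1)/2 = 12/2 = 6.
(Structurally: 1 ring(s) + 5 π bond(s) = 6.)

6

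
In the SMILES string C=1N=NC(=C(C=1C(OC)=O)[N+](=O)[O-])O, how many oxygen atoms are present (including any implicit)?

The symbol for oxygen appears 5 times in the SMILES.

5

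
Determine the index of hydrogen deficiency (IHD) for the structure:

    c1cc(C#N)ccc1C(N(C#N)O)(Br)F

Molecular formula from the SMILES: C9H5BrFN3O.
DoU = (2C + 2 + N − H − X)/2 = (2·9 + 2 + 3 − 5 − 2)/2 = 16/2 = 8.
(Structurally: 1 ring(s) + 7 π bond(s) = 8.)

8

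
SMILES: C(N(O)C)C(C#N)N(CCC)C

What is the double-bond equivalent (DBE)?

2

Molecular formula from the SMILES: C8H17N3O.
DoU = (2C + 2 + N − H − X)/2 = (2·8 + 2 + 3 − 17 − 0)/2 = 4/2 = 2.
(Structurally: 0 ring(s) + 2 π bond(s) = 2.)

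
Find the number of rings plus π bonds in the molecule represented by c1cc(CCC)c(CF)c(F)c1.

4

Molecular formula from the SMILES: C10H12F2.
DoU = (2C + 2 + N − H − X)/2 = (2·10 + 2 + 0 − 12 − 2)/2 = 8/2 = 4.
(Structurally: 1 ring(s) + 3 π bond(s) = 4.)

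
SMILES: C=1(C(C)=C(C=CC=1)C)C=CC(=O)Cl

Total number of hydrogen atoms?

11

Hydrogens are implicit in SMILES; fill each atom to its normal valence:
  3 × C (aromatic): 1 H each → 3
  3 × C (aromatic): no H
  2 × C: 3 H each → 6
  2 × C: 1 H each → 2
  1 × C: no H
  1 × Cl: no H
  1 × O: no H
  Total hydrogens = 11.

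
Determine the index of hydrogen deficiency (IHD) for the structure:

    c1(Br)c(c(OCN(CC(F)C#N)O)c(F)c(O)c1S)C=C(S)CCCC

7

Molecular formula from the SMILES: C16H19BrF2N2O3S2.
DoU = (2C + 2 + N − H − X)/2 = (2·16 + 2 + 2 − 19 − 3)/2 = 14/2 = 7.
(Structurally: 1 ring(s) + 6 π bond(s) = 7.)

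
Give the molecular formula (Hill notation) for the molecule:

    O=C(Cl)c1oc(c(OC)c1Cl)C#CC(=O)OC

Heavy atoms from the SMILES: 10 C, 2 Cl, 5 O.
Implicit hydrogens by atom environment:
  4 × C (aromatic): no H
  4 × C: no H
  4 × O: no H
  2 × C: 3 H each → 6
  2 × Cl: no H
  1 × O (aromatic): no H
  Total hydrogens = 6.
Molecular formula: C10H6Cl2O5

C10H6Cl2O5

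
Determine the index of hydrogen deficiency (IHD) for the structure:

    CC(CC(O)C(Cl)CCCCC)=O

1

Molecular formula from the SMILES: C10H19ClO2.
DoU = (2C + 2 + N − H − X)/2 = (2·10 + 2 + 0 − 19 − 1)/2 = 2/2 = 1.
(Structurally: 0 ring(s) + 1 π bond(s) = 1.)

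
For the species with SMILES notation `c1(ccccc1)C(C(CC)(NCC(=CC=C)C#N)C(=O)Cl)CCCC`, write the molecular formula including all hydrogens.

Heavy atoms from the SMILES: 21 C, 1 Cl, 2 N, 1 O.
Implicit hydrogens by atom environment:
  6 × C: 2 H each → 12
  5 × C (aromatic): 1 H each → 5
  4 × C: no H
  3 × C: 1 H each → 3
  2 × C: 3 H each → 6
  1 × C (aromatic): no H
  1 × Cl: no H
  1 × N: 1 H
  1 × N: no H
  1 × O: no H
  Total hydrogens = 27.
Molecular formula: C21H27ClN2O

C21H27ClN2O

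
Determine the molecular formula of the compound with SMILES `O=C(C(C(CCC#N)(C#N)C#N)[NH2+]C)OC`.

Heavy atoms from the SMILES: 10 C, 4 N, 2 O.
Implicit hydrogens by atom environment:
  5 × C: no H
  3 × N: no H
  2 × C: 3 H each → 6
  2 × C: 2 H each → 4
  2 × O: no H
  1 × C: 1 H
  1 × N (charge +1): 2 H
  Total hydrogens = 13.
Net charge +1.
Molecular formula: C10H13N4O2+

C10H13N4O2+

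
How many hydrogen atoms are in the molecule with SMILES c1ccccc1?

6

Hydrogens are implicit in SMILES; fill each atom to its normal valence:
  6 × C (aromatic): 1 H each → 6
  Total hydrogens = 6.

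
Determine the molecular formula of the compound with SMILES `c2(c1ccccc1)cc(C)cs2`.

Heavy atoms from the SMILES: 11 C, 1 S.
Implicit hydrogens by atom environment:
  7 × C (aromatic): 1 H each → 7
  3 × C (aromatic): no H
  1 × C: 3 H
  1 × S (aromatic): no H
  Total hydrogens = 10.
Molecular formula: C11H10S

C11H10S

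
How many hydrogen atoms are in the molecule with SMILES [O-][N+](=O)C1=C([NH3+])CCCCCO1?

13

Hydrogens are implicit in SMILES; fill each atom to its normal valence:
  5 × C: 2 H each → 10
  2 × C: no H
  2 × O: no H
  1 × N (charge +1): 3 H
  1 × N (charge +1): no H
  1 × O (charge -1): no H
  Total hydrogens = 13.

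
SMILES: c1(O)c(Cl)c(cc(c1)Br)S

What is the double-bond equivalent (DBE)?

Molecular formula from the SMILES: C6H4BrClOS.
DoU = (2C + 2 + N − H − X)/2 = (2·6 + 2 + 0 − 4 − 2)/2 = 8/2 = 4.
(Structurally: 1 ring(s) + 3 π bond(s) = 4.)

4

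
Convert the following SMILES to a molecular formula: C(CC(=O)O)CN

Heavy atoms from the SMILES: 4 C, 1 N, 2 O.
Implicit hydrogens by atom environment:
  3 × C: 2 H each → 6
  1 × C: no H
  1 × N: 2 H
  1 × O: 1 H
  1 × O: no H
  Total hydrogens = 9.
Molecular formula: C4H9NO2

C4H9NO2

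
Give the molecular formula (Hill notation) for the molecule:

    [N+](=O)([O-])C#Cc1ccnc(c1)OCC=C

C10H8N2O3

Heavy atoms from the SMILES: 10 C, 2 N, 3 O.
Implicit hydrogens by atom environment:
  3 × C (aromatic): 1 H each → 3
  2 × C: 2 H each → 4
  2 × C (aromatic): no H
  2 × C: no H
  2 × O: no H
  1 × C: 1 H
  1 × N (aromatic): no H
  1 × N (charge +1): no H
  1 × O (charge -1): no H
  Total hydrogens = 8.
Molecular formula: C10H8N2O3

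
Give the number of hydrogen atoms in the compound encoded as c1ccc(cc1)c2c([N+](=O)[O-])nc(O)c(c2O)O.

8

Hydrogens are implicit in SMILES; fill each atom to its normal valence:
  6 × C (aromatic): no H
  5 × C (aromatic): 1 H each → 5
  3 × O: 1 H each → 3
  1 × N (aromatic): no H
  1 × N (charge +1): no H
  1 × O: no H
  1 × O (charge -1): no H
  Total hydrogens = 8.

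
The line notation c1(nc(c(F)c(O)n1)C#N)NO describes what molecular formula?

C5H3FN4O2

Heavy atoms from the SMILES: 5 C, 1 F, 4 N, 2 O.
Implicit hydrogens by atom environment:
  4 × C (aromatic): no H
  2 × N (aromatic): no H
  2 × O: 1 H each → 2
  1 × C: no H
  1 × F: no H
  1 × N: 1 H
  1 × N: no H
  Total hydrogens = 3.
Molecular formula: C5H3FN4O2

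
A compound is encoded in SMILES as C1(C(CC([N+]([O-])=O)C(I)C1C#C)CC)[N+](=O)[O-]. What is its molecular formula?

Heavy atoms from the SMILES: 10 C, 1 I, 2 N, 4 O.
Implicit hydrogens by atom environment:
  6 × C: 1 H each → 6
  2 × C: 2 H each → 4
  2 × N (charge +1): no H
  2 × O: no H
  2 × O (charge -1): no H
  1 × C: 3 H
  1 × C: no H
  1 × I: no H
  Total hydrogens = 13.
Molecular formula: C10H13IN2O4

C10H13IN2O4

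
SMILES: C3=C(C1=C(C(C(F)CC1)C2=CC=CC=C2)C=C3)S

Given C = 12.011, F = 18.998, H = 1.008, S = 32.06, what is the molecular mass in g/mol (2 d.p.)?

258.35

Molecular formula: C16H15FS.
M = 16×12.011 + 1×18.998 + 15×1.008 + 1×32.06 = 258.35 g/mol.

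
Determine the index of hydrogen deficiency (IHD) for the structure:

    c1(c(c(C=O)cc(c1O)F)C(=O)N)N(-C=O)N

7

Molecular formula from the SMILES: C9H8FN3O4.
DoU = (2C + 2 + N − H − X)/2 = (2·9 + 2 + 3 − 8 − 1)/2 = 14/2 = 7.
(Structurally: 1 ring(s) + 6 π bond(s) = 7.)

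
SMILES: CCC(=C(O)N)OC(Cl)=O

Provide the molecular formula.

C5H8ClNO3

Heavy atoms from the SMILES: 5 C, 1 Cl, 1 N, 3 O.
Implicit hydrogens by atom environment:
  3 × C: no H
  2 × O: no H
  1 × C: 3 H
  1 × C: 2 H
  1 × Cl: no H
  1 × N: 2 H
  1 × O: 1 H
  Total hydrogens = 8.
Molecular formula: C5H8ClNO3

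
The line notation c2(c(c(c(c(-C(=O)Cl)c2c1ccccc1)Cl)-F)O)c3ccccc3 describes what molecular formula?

C19H11Cl2FO2

Heavy atoms from the SMILES: 19 C, 2 Cl, 1 F, 2 O.
Implicit hydrogens by atom environment:
  10 × C (aromatic): 1 H each → 10
  8 × C (aromatic): no H
  2 × Cl: no H
  1 × C: no H
  1 × F: no H
  1 × O: 1 H
  1 × O: no H
  Total hydrogens = 11.
Molecular formula: C19H11Cl2FO2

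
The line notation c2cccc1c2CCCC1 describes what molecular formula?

C10H12

Heavy atoms from the SMILES: 10 C.
Implicit hydrogens by atom environment:
  4 × C: 2 H each → 8
  4 × C (aromatic): 1 H each → 4
  2 × C (aromatic): no H
  Total hydrogens = 12.
Molecular formula: C10H12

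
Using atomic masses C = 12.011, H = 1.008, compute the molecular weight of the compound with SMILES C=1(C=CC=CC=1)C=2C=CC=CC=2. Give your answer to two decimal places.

Molecular formula: C12H10.
M = 12×12.011 + 10×1.008 = 154.21 g/mol.

154.21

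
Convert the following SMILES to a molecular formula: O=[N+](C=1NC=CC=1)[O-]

Heavy atoms from the SMILES: 4 C, 2 N, 2 O.
Implicit hydrogens by atom environment:
  3 × C (aromatic): 1 H each → 3
  1 × C (aromatic): no H
  1 × N (aromatic): 1 H
  1 × N (charge +1): no H
  1 × O: no H
  1 × O (charge -1): no H
  Total hydrogens = 4.
Molecular formula: C4H4N2O2

C4H4N2O2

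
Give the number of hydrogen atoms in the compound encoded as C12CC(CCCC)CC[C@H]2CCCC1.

26

Hydrogens are implicit in SMILES; fill each atom to its normal valence:
  10 × C: 2 H each → 20
  3 × C: 1 H each → 3
  1 × C: 3 H
  Total hydrogens = 26.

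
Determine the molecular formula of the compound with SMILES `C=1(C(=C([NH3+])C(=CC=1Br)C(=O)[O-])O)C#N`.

Heavy atoms from the SMILES: 1 Br, 8 C, 2 N, 3 O.
Implicit hydrogens by atom environment:
  5 × C (aromatic): no H
  2 × C: no H
  1 × Br: no H
  1 × C (aromatic): 1 H
  1 × N (charge +1): 3 H
  1 × N: no H
  1 × O: 1 H
  1 × O: no H
  1 × O (charge -1): no H
  Total hydrogens = 5.
Molecular formula: C8H5BrN2O3

C8H5BrN2O3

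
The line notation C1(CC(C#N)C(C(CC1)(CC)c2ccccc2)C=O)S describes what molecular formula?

C17H21NOS

Heavy atoms from the SMILES: 17 C, 1 N, 1 O, 1 S.
Implicit hydrogens by atom environment:
  5 × C (aromatic): 1 H each → 5
  4 × C: 2 H each → 8
  4 × C: 1 H each → 4
  2 × C: no H
  1 × C: 3 H
  1 × C (aromatic): no H
  1 × N: no H
  1 × O: no H
  1 × S: 1 H
  Total hydrogens = 21.
Molecular formula: C17H21NOS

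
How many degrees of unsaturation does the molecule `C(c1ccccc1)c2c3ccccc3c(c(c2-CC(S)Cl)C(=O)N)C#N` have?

Molecular formula from the SMILES: C21H17ClN2OS.
DoU = (2C + 2 + N − H − X)/2 = (2·21 + 2 + 2 − 17 − 1)/2 = 28/2 = 14.
(Structurally: 3 ring(s) + 11 π bond(s) = 14.)

14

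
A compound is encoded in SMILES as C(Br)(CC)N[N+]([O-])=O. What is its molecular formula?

C3H7BrN2O2

Heavy atoms from the SMILES: 1 Br, 3 C, 2 N, 2 O.
Implicit hydrogens by atom environment:
  1 × Br: no H
  1 × C: 3 H
  1 × C: 2 H
  1 × C: 1 H
  1 × N: 1 H
  1 × N (charge +1): no H
  1 × O: no H
  1 × O (charge -1): no H
  Total hydrogens = 7.
Molecular formula: C3H7BrN2O2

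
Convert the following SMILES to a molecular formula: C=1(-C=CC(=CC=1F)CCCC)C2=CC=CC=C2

C16H17F

Heavy atoms from the SMILES: 16 C, 1 F.
Implicit hydrogens by atom environment:
  8 × C (aromatic): 1 H each → 8
  4 × C (aromatic): no H
  3 × C: 2 H each → 6
  1 × C: 3 H
  1 × F: no H
  Total hydrogens = 17.
Molecular formula: C16H17F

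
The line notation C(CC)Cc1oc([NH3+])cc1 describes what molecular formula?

Heavy atoms from the SMILES: 8 C, 1 N, 1 O.
Implicit hydrogens by atom environment:
  3 × C: 2 H each → 6
  2 × C (aromatic): 1 H each → 2
  2 × C (aromatic): no H
  1 × C: 3 H
  1 × N (charge +1): 3 H
  1 × O (aromatic): no H
  Total hydrogens = 14.
Net charge +1.
Molecular formula: C8H14NO+

C8H14NO+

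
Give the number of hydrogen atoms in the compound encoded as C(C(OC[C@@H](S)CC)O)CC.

Hydrogens are implicit in SMILES; fill each atom to its normal valence:
  4 × C: 2 H each → 8
  2 × C: 3 H each → 6
  2 × C: 1 H each → 2
  1 × O: 1 H
  1 × O: no H
  1 × S: 1 H
  Total hydrogens = 18.

18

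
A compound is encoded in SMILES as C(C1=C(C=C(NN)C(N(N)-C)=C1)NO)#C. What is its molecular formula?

C9H13N5O

Heavy atoms from the SMILES: 9 C, 5 N, 1 O.
Implicit hydrogens by atom environment:
  4 × C (aromatic): no H
  2 × C (aromatic): 1 H each → 2
  2 × N: 2 H each → 4
  2 × N: 1 H each → 2
  1 × C: 3 H
  1 × C: 1 H
  1 × C: no H
  1 × N: no H
  1 × O: 1 H
  Total hydrogens = 13.
Molecular formula: C9H13N5O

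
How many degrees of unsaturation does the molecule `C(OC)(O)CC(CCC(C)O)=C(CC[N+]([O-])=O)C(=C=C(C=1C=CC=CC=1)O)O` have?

8

Molecular formula from the SMILES: C20H27NO7.
DoU = (2C + 2 + N − H − X)/2 = (2·20 + 2 + 1 − 27 − 0)/2 = 16/2 = 8.
(Structurally: 1 ring(s) + 7 π bond(s) = 8.)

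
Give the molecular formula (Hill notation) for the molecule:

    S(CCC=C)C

Heavy atoms from the SMILES: 5 C, 1 S.
Implicit hydrogens by atom environment:
  3 × C: 2 H each → 6
  1 × C: 3 H
  1 × C: 1 H
  1 × S: no H
  Total hydrogens = 10.
Molecular formula: C5H10S

C5H10S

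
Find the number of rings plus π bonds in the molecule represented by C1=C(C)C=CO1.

Molecular formula from the SMILES: C5H6O.
DoU = (2C + 2 + N − H − X)/2 = (2·5 + 2 + 0 − 6 − 0)/2 = 6/2 = 3.
(Structurally: 1 ring(s) + 2 π bond(s) = 3.)

3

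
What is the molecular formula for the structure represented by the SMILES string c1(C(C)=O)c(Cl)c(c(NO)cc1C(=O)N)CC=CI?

Heavy atoms from the SMILES: 12 C, 1 Cl, 1 I, 2 N, 3 O.
Implicit hydrogens by atom environment:
  5 × C (aromatic): no H
  2 × C: 1 H each → 2
  2 × C: no H
  2 × O: no H
  1 × C: 3 H
  1 × C: 2 H
  1 × C (aromatic): 1 H
  1 × Cl: no H
  1 × I: no H
  1 × N: 2 H
  1 × N: 1 H
  1 × O: 1 H
  Total hydrogens = 12.
Molecular formula: C12H12ClIN2O3

C12H12ClIN2O3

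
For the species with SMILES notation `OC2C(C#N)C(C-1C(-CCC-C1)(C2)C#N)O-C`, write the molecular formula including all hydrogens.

Heavy atoms from the SMILES: 13 C, 2 N, 2 O.
Implicit hydrogens by atom environment:
  5 × C: 2 H each → 10
  4 × C: 1 H each → 4
  3 × C: no H
  2 × N: no H
  1 × C: 3 H
  1 × O: 1 H
  1 × O: no H
  Total hydrogens = 18.
Molecular formula: C13H18N2O2

C13H18N2O2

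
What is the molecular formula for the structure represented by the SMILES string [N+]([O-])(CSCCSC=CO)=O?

C5H9NO3S2

Heavy atoms from the SMILES: 5 C, 1 N, 3 O, 2 S.
Implicit hydrogens by atom environment:
  3 × C: 2 H each → 6
  2 × C: 1 H each → 2
  2 × S: no H
  1 × N (charge +1): no H
  1 × O: 1 H
  1 × O: no H
  1 × O (charge -1): no H
  Total hydrogens = 9.
Molecular formula: C5H9NO3S2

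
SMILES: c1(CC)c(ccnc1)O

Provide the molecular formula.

C7H9NO

Heavy atoms from the SMILES: 7 C, 1 N, 1 O.
Implicit hydrogens by atom environment:
  3 × C (aromatic): 1 H each → 3
  2 × C (aromatic): no H
  1 × C: 3 H
  1 × C: 2 H
  1 × N (aromatic): no H
  1 × O: 1 H
  Total hydrogens = 9.
Molecular formula: C7H9NO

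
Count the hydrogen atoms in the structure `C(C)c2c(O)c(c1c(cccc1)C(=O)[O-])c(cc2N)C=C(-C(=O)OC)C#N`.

Hydrogens are implicit in SMILES; fill each atom to its normal valence:
  7 × C (aromatic): no H
  5 × C (aromatic): 1 H each → 5
  4 × C: no H
  3 × O: no H
  2 × C: 3 H each → 6
  1 × C: 2 H
  1 × C: 1 H
  1 × N: 2 H
  1 × N: no H
  1 × O: 1 H
  1 × O (charge -1): no H
  Total hydrogens = 17.

17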